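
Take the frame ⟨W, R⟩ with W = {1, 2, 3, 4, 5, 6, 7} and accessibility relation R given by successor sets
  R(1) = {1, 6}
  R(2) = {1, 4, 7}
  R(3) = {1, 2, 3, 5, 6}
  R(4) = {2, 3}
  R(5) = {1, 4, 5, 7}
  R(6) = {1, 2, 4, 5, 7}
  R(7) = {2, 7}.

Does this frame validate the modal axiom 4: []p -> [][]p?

No

Axiom 4 corresponds to the accessibility relation being transitive.
Transitive: no — 1 R 6 and 6 R 2, but not 1 R 2.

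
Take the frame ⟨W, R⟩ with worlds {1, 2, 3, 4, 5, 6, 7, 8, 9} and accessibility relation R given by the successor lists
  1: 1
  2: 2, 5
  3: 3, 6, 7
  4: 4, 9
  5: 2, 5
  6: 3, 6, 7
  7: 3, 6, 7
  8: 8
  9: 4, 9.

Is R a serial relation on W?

Serial: yes — every world has a successor (e.g. 1 R 1).

Yes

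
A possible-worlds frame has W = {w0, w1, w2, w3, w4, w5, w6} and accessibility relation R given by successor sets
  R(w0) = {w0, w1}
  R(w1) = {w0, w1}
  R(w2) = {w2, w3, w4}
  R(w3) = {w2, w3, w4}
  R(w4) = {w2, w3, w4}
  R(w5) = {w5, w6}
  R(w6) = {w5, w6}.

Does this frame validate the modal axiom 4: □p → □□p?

The schema 4 characterises exactly the transitive frames.
Transitive: yes — every two-step R-path is closed by a direct edge.

Yes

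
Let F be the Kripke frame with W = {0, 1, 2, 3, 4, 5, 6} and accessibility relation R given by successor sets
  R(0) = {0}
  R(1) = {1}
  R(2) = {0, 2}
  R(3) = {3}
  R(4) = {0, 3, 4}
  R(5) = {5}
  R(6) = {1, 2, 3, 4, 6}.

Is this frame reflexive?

Yes

Reflexive: yes — every world is R-related to itself.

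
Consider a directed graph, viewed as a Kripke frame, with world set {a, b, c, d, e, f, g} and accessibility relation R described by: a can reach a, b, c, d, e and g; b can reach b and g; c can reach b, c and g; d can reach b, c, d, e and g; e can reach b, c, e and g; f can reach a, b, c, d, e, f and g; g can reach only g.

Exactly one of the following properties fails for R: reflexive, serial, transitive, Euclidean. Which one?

Reflexive: yes — every world is R-related to itself.
Serial: yes — every world has a successor (e.g. a R a).
Transitive: yes — every two-step R-path is closed by a direct edge.
Euclidean: no — a R b and a R c, but not b R c.
Only Euclidean fails.

Euclidean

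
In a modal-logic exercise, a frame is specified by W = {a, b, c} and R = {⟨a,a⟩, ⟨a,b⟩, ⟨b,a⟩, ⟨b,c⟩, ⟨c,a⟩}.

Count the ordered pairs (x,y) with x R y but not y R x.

2

Enumerating: (b,c), (c,a).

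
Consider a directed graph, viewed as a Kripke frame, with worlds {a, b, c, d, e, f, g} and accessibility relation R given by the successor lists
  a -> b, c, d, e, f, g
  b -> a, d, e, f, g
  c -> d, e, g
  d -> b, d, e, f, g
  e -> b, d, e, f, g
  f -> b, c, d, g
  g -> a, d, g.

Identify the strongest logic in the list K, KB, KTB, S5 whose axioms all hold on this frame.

K

Symmetric (axiom B): no — a R c but not c R a.
Reflexive (axiom T): no — a is not related to itself.
Euclidean (axiom 5): no — a R b and a R c, but not b R c.
So F validates K; KB would additionally require R to be symmetric. The strongest is K.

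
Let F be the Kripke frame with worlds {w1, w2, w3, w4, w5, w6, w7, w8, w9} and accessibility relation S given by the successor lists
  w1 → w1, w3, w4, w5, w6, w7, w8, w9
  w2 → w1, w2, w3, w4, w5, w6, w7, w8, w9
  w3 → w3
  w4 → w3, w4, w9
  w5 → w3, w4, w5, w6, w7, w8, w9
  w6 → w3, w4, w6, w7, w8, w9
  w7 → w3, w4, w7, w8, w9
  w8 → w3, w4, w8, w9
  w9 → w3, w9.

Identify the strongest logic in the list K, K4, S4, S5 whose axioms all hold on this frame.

Transitive (axiom 4): yes — every two-step S-path is closed by a direct edge.
Reflexive (axiom T): yes — every world is S-related to itself.
Euclidean (axiom 5): no — w1 S w3 and w1 S w4, but not w3 S w4.
So F validates K, K4, S4; S5 would additionally require S to be Euclidean. The strongest is S4.

S4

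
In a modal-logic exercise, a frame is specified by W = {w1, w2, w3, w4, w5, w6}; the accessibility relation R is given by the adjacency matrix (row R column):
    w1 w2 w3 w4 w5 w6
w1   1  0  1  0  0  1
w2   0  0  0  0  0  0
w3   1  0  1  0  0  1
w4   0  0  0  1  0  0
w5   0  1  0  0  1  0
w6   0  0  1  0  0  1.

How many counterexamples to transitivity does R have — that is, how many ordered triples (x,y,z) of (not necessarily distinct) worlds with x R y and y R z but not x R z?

1

Enumerating: (w6,w3,w1).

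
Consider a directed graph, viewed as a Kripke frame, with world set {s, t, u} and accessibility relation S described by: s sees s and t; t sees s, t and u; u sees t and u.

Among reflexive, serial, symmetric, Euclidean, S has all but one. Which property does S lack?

Reflexive: yes — every world is S-related to itself.
Serial: yes — every world has a successor (e.g. s S s).
Symmetric: yes — every pair in S has its reverse in S.
Euclidean: no — t S s and t S u, but not s S u.
Only Euclidean fails.

Euclidean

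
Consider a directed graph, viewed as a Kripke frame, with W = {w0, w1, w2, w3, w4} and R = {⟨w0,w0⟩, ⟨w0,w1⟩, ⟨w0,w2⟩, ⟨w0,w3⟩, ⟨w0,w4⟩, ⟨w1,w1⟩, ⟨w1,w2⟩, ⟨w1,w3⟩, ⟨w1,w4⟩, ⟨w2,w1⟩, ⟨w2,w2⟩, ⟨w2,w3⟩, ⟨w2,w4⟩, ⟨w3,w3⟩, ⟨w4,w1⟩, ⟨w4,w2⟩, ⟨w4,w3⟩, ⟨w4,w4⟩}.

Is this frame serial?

Serial: yes — every world has a successor (e.g. w0 R w0).

Yes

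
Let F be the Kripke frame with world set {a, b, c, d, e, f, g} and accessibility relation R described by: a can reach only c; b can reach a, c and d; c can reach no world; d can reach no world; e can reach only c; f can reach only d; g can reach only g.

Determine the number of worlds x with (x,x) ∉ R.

Enumerating: a, b, c, d, e, f.

6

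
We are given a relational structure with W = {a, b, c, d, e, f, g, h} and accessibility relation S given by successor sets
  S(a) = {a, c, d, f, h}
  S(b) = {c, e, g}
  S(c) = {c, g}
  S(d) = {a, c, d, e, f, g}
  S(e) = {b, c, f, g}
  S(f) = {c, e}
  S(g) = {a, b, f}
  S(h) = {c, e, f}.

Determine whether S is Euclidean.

Euclidean: no — a S c and a S d, but not c S d.

No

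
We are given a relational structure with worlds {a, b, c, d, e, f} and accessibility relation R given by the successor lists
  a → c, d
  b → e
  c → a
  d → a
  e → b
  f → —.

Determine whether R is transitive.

No

Transitive: no — c R a and a R d, but not c R d.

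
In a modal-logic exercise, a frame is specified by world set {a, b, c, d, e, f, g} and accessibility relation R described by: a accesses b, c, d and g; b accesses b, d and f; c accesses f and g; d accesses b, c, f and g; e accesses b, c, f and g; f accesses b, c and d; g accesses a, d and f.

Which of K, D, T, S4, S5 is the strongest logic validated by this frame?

D

Serial (axiom D): yes — every world has a successor (e.g. a R b).
Reflexive (axiom T): no — a is not related to itself.
Transitive (axiom 4): no — a R b and b R f, but not a R f.
Euclidean (axiom 5): no — a R b and a R c, but not b R c.
So F validates K, D; T would additionally require R to be reflexive. The strongest is D.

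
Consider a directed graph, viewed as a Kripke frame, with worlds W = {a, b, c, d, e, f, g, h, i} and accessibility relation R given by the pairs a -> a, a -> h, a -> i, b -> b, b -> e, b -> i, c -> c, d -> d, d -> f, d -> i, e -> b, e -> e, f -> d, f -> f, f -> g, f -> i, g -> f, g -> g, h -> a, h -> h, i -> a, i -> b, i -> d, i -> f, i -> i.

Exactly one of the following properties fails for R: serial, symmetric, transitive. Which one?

transitive

Serial: yes — every world has a successor (e.g. a R a).
Symmetric: yes — every pair in R has its reverse in R.
Transitive: no — a R i and i R b, but not a R b.
Only transitive fails.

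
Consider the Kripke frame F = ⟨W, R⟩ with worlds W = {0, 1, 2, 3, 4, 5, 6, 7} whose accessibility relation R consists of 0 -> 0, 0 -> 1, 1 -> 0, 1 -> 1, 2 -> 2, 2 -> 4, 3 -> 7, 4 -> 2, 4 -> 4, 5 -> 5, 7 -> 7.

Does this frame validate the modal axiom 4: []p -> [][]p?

Axiom 4 corresponds to the accessibility relation being transitive.
Transitive: yes — every two-step R-path is closed by a direct edge.

Yes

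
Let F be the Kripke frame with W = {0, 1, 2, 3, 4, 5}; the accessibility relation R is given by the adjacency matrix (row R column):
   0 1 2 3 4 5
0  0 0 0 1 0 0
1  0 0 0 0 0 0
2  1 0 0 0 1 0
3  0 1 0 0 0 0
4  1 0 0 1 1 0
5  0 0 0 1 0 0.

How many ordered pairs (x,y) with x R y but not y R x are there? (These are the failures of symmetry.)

Enumerating: (0,3), (2,0), (2,4), (3,1), (4,0), (4,3), (5,3).

7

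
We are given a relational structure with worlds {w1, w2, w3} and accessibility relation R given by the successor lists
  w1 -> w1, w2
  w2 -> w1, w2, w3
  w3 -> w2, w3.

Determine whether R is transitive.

Transitive: no — w1 R w2 and w2 R w3, but not w1 R w3.

No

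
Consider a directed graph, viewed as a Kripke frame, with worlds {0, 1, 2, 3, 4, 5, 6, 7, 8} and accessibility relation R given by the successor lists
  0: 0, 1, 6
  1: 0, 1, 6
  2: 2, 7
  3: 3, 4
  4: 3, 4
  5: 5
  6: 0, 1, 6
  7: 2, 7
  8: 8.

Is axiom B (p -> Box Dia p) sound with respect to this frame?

Yes

By correspondence theory, B is valid on a frame iff R is symmetric.
Symmetric: yes — every pair in R has its reverse in R.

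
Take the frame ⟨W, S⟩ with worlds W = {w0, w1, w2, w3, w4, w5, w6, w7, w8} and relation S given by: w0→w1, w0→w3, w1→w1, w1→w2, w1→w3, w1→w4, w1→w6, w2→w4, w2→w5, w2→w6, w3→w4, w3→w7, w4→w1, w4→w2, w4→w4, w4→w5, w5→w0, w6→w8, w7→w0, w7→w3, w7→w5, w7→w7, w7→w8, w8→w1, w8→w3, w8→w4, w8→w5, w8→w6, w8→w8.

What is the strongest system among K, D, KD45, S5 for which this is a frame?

D

Serial (axiom D): yes — every world has a successor (e.g. w0 S w1).
Euclidean (axiom 5): no — w0 S w3 and w0 S w1, but not w3 S w1.
Transitive (axiom 4): no — w0 S w1 and w1 S w2, but not w0 S w2.
Reflexive (axiom T): no — w0 is not related to itself.
So F validates K, D; KD45 would additionally require S to be Euclidean and transitive. The strongest is D.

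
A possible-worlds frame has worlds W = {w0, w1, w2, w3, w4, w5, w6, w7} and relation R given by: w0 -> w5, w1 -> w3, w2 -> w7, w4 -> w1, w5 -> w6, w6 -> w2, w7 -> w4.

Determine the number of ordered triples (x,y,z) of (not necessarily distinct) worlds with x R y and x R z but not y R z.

Enumerating: (w0,w5,w5), (w1,w3,w3), (w2,w7,w7), (w4,w1,w1), (w5,w6,w6), (w6,w2,w2), (w7,w4,w4).

7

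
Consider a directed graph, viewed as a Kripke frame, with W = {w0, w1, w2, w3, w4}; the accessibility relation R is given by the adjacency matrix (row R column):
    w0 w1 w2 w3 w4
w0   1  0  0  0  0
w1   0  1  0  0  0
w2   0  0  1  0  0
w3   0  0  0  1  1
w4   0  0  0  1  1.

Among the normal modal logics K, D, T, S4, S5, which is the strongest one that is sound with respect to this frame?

S5

Serial (axiom D): yes — every world has a successor (e.g. w0 R w0).
Reflexive (axiom T): yes — every world is R-related to itself.
Transitive (axiom 4): yes — every two-step R-path is closed by a direct edge.
Euclidean (axiom 5): yes — any two successors of a common world are R-related.
So F validates K, D, T, S4, S5. The strongest is S5.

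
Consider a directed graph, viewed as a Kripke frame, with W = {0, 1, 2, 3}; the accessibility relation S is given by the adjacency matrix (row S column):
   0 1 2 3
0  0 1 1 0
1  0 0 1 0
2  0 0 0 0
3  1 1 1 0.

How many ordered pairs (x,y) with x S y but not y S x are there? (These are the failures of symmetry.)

6

Enumerating: (0,1), (0,2), (1,2), (3,0), (3,1), (3,2).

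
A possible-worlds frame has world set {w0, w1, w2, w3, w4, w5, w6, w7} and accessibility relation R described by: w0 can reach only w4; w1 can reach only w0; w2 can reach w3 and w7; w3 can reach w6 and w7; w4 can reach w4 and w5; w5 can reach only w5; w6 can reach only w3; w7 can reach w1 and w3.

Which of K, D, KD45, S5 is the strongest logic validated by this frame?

D

Serial (axiom D): yes — every world has a successor (e.g. w0 R w4).
Euclidean (axiom 5): no — w3 R w6 and w3 R w7, but not w6 R w7.
Transitive (axiom 4): no — w0 R w4 and w4 R w5, but not w0 R w5.
Reflexive (axiom T): no — w0 is not related to itself.
So F validates K, D; KD45 would additionally require R to be Euclidean and transitive. The strongest is D.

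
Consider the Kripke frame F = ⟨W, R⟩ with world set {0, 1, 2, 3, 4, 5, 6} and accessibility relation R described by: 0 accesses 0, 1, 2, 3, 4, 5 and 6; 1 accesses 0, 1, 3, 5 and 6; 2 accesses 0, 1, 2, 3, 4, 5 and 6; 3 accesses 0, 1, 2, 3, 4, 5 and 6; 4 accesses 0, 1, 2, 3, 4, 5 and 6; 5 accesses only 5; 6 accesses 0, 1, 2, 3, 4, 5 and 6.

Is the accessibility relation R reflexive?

Reflexive: yes — every world is R-related to itself.

Yes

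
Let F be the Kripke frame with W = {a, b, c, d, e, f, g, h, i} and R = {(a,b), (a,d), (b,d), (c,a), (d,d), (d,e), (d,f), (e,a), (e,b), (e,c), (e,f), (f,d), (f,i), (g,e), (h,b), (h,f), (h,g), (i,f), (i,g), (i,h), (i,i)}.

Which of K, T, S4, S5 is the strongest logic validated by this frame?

Reflexive (axiom T): no — a is not related to itself.
Transitive (axiom 4): no — a R d and d R e, but not a R e.
Euclidean (axiom 5): no — a R d and a R b, but not d R b.
So F validates K; T would additionally require R to be reflexive. The strongest is K.

K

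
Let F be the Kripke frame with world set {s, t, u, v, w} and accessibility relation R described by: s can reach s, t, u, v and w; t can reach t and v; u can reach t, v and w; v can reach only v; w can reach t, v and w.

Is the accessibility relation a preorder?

Reflexive: no — u is not related to itself.
Transitive: yes — every two-step R-path is closed by a direct edge.
So R is not a preorder.

No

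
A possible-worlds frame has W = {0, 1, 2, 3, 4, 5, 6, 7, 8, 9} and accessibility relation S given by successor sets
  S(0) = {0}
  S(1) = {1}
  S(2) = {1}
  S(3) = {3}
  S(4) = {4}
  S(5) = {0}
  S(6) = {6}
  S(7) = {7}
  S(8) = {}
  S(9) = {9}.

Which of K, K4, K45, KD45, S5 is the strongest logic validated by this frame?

K45

Transitive (axiom 4): yes — every two-step S-path is closed by a direct edge.
Euclidean (axiom 5): yes — any two successors of a common world are S-related.
Serial (axiom D): no — 8 has no S-successor.
Reflexive (axiom T): no — 2 is not related to itself.
So F validates K, K4, K45; KD45 would additionally require S to be serial. The strongest is K45.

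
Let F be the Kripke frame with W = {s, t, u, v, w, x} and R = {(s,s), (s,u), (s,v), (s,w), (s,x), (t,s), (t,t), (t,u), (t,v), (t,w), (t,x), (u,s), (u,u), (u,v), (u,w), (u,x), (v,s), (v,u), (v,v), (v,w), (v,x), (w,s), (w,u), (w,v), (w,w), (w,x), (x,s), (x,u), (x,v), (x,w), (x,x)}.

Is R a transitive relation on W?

Yes

Transitive: yes — every two-step R-path is closed by a direct edge.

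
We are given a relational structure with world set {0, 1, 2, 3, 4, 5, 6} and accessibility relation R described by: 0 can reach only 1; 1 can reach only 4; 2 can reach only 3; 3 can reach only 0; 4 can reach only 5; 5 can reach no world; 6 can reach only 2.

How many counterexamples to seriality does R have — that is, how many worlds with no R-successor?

Enumerating: 5.

1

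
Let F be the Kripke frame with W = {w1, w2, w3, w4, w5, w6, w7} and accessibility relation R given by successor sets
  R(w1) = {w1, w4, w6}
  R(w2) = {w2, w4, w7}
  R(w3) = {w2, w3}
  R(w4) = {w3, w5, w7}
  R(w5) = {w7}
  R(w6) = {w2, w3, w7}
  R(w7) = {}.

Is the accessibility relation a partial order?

No

Reflexive: no — w4 is not related to itself.
Transitive: no — w1 R w4 and w4 R w3, but not w1 R w3.
Antisymmetric: yes — no distinct pair is related both ways.
So R is not a partial order.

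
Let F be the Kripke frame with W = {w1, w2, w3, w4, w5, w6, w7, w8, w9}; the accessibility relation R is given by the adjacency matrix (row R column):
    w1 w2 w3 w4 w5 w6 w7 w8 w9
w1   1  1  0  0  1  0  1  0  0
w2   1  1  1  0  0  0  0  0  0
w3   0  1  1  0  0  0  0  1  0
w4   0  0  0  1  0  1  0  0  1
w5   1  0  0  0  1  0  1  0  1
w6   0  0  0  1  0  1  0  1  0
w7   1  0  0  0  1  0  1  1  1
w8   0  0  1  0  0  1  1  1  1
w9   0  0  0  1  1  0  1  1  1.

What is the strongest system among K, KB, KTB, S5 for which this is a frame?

Symmetric (axiom B): yes — every pair in R has its reverse in R.
Reflexive (axiom T): yes — every world is R-related to itself.
Euclidean (axiom 5): no — w1 R w2 and w1 R w5, but not w2 R w5.
So F validates K, KB, KTB; S5 would additionally require R to be Euclidean. The strongest is KTB.

KTB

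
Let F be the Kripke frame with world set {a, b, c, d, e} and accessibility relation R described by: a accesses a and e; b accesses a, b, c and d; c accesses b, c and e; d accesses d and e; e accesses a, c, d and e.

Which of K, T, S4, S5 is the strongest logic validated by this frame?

T

Reflexive (axiom T): yes — every world is R-related to itself.
Transitive (axiom 4): no — a R e and e R c, but not a R c.
Euclidean (axiom 5): no — b R a and b R c, but not a R c.
So F validates K, T; S4 would additionally require R to be transitive. The strongest is T.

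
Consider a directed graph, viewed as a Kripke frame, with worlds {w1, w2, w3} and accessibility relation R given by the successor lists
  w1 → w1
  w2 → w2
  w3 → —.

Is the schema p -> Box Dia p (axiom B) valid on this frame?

The schema B characterises exactly the symmetric frames.
Symmetric: yes — every pair in R has its reverse in R.

Yes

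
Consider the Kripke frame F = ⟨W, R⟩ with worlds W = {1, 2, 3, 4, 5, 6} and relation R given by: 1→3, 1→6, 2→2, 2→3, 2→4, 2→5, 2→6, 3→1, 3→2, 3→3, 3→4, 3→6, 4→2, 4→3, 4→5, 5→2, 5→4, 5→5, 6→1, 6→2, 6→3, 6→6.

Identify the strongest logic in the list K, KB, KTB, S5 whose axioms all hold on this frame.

Symmetric (axiom B): yes — every pair in R has its reverse in R.
Reflexive (axiom T): no — 1 is not related to itself.
Euclidean (axiom 5): no — 2 R 3 and 2 R 5, but not 3 R 5.
So F validates K, KB; KTB would additionally require R to be reflexive. The strongest is KB.

KB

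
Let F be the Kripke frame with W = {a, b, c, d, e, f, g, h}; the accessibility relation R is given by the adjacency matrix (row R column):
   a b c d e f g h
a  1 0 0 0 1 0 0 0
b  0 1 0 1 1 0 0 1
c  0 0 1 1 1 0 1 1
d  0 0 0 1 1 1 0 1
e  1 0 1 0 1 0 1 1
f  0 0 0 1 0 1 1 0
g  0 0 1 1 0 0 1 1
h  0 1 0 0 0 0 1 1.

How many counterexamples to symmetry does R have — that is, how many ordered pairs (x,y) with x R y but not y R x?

Enumerating: (b,d), (b,e), (c,d), (c,h), (d,e), (d,h), (e,g), (e,h), (f,g), (g,d).

10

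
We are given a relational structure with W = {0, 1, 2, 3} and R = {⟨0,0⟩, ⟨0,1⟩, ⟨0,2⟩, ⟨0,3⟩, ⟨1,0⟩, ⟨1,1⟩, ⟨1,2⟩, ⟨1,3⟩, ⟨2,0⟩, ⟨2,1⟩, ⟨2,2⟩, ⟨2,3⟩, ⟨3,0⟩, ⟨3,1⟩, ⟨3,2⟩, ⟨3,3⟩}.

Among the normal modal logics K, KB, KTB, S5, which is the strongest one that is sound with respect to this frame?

Symmetric (axiom B): yes — every pair in R has its reverse in R.
Reflexive (axiom T): yes — every world is R-related to itself.
Euclidean (axiom 5): yes — any two successors of a common world are R-related.
So F validates K, KB, KTB, S5. The strongest is S5.

S5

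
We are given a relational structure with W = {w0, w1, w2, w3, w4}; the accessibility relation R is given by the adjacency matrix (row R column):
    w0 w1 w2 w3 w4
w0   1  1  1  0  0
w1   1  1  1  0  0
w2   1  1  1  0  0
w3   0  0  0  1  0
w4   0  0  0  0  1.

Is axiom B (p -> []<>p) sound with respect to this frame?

Yes

Axiom B corresponds to the accessibility relation being symmetric.
Symmetric: yes — every pair in R has its reverse in R.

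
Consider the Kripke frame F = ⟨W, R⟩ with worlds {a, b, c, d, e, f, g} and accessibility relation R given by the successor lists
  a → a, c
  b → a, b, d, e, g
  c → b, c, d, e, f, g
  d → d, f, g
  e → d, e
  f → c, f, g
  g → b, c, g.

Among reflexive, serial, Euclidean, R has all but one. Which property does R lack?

Euclidean

Reflexive: yes — every world is R-related to itself.
Serial: yes — every world has a successor (e.g. a R a).
Euclidean: no — b R a and b R d, but not a R d.
Only Euclidean fails.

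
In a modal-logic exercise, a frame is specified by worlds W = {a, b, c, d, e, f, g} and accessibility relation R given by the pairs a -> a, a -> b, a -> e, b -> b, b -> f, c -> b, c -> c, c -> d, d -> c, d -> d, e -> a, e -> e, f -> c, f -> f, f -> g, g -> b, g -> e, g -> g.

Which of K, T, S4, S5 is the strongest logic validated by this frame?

T

Reflexive (axiom T): yes — every world is R-related to itself.
Transitive (axiom 4): no — a R b and b R f, but not a R f.
Euclidean (axiom 5): no — a R b and a R e, but not b R e.
So F validates K, T; S4 would additionally require R to be transitive. The strongest is T.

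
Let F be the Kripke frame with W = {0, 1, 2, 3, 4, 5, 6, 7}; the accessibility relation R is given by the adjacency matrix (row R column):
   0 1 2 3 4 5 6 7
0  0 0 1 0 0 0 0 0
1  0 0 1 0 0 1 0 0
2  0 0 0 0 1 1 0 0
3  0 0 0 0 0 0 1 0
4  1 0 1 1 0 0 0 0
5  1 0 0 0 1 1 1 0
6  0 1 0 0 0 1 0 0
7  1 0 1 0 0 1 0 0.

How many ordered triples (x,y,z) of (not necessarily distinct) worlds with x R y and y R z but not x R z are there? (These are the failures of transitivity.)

27

Enumerating: (0,2,4), (0,2,5), (1,2,4), (1,5,0), (1,5,4), (1,5,6), (2,4,0), (2,4,2), (2,4,3), (2,5,0), (2,5,6), (3,6,1), … and 15 more.
Total: 27.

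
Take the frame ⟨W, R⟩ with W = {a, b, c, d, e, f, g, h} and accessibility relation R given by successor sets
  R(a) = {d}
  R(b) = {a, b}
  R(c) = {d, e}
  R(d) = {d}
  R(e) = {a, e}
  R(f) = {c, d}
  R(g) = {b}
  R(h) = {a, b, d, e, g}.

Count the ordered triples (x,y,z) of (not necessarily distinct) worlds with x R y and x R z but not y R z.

26

Enumerating: (b,a,a), (b,a,b), (c,d,e), (c,e,d), (e,a,a), (e,a,e), (f,c,c), (f,d,c), (h,a,a), (h,a,b), (h,a,e), (h,a,g), … and 14 more.
Total: 26.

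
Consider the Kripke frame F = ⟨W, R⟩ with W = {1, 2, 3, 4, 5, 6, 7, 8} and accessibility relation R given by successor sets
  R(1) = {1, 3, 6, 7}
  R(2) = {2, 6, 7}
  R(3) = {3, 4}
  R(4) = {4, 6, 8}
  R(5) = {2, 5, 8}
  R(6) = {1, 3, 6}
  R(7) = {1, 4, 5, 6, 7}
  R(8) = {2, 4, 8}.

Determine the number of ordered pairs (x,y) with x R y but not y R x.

12

Enumerating: (1,3), (2,6), (2,7), (3,4), (4,6), (5,2), (5,8), (6,3), (7,4), (7,5), (7,6), (8,2).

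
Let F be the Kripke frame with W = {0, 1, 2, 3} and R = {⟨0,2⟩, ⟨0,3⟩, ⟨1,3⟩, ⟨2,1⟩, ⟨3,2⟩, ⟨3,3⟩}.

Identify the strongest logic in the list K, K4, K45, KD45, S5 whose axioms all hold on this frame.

Transitive (axiom 4): no — 0 R 2 and 2 R 1, but not 0 R 1.
Euclidean (axiom 5): no — 0 R 2 and 0 R 3, but not 2 R 3.
Serial (axiom D): yes — every world has a successor (e.g. 0 R 2).
Reflexive (axiom T): no — 0 is not related to itself.
So F validates K; K4 would additionally require R to be transitive. The strongest is K.

K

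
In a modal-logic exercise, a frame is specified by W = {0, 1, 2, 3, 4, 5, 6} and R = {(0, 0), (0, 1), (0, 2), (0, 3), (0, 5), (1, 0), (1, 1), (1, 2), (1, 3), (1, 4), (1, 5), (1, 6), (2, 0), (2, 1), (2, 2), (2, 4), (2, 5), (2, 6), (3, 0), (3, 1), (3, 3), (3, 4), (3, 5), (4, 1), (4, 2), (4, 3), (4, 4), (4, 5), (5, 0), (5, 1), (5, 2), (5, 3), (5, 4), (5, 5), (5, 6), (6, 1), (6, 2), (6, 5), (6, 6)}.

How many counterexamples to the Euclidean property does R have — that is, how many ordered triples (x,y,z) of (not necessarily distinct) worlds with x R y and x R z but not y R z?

Enumerating: (0,2,3), (0,3,2), (1,0,4), (1,0,6), (1,2,3), (1,3,2), (1,3,6), (1,4,0), (1,4,6), (1,6,0), (1,6,3), (1,6,4), … and 20 more.
Total: 32.

32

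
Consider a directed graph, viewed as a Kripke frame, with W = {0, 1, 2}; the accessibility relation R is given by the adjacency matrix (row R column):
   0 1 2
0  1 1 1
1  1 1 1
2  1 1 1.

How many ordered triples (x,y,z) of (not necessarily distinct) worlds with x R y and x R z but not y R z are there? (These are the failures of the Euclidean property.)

0

R is Euclidean; there are no such tuples.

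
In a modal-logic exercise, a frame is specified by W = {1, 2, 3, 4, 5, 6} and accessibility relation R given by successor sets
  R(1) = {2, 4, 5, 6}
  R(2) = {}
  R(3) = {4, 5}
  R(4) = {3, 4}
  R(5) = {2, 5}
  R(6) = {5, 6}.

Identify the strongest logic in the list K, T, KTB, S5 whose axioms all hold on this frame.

Reflexive (axiom T): no — 1 is not related to itself.
Symmetric (axiom B): no — 1 R 2 but not 2 R 1.
Euclidean (axiom 5): no — 1 R 2 and 1 R 4, but not 2 R 4.
So F validates K; T would additionally require R to be reflexive. The strongest is K.

K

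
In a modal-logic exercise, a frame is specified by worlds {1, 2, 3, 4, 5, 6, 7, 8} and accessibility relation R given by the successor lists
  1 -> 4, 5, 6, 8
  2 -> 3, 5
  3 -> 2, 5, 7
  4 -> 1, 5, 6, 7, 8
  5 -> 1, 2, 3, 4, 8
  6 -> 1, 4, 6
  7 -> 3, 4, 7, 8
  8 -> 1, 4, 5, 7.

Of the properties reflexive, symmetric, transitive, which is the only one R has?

Reflexive: no — 1 is not related to itself.
Symmetric: yes — every pair in R has its reverse in R.
Transitive: no — 1 R 4 and 4 R 7, but not 1 R 7.
Only symmetric holds.

symmetric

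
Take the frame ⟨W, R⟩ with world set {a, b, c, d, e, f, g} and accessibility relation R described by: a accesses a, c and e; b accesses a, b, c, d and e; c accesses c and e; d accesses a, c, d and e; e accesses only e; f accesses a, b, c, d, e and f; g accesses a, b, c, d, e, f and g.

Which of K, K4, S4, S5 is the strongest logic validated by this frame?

Transitive (axiom 4): yes — every two-step R-path is closed by a direct edge.
Reflexive (axiom T): yes — every world is R-related to itself.
Euclidean (axiom 5): no — a R e and a R c, but not e R c.
So F validates K, K4, S4; S5 would additionally require R to be Euclidean. The strongest is S4.

S4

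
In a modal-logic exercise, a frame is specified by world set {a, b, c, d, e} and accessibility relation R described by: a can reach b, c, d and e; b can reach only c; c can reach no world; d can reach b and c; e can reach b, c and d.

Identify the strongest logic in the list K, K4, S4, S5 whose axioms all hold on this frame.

Transitive (axiom 4): yes — every two-step R-path is closed by a direct edge.
Reflexive (axiom T): no — a is not related to itself.
Euclidean (axiom 5): no — a R b and a R d, but not b R d.
So F validates K, K4; S4 would additionally require R to be reflexive. The strongest is K4.

K4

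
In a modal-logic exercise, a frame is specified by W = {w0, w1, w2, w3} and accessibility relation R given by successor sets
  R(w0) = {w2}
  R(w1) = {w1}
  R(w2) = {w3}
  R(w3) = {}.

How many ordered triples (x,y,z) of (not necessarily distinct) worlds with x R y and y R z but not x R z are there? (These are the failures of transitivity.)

1

Enumerating: (w0,w2,w3).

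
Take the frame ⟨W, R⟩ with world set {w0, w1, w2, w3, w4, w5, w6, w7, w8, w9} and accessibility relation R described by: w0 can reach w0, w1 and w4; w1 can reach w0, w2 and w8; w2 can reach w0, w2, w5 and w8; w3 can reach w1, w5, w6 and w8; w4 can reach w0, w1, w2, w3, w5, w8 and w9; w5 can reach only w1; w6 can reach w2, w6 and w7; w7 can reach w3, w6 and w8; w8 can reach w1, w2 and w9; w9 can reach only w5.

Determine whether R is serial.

Serial: yes — every world has a successor (e.g. w0 R w0).

Yes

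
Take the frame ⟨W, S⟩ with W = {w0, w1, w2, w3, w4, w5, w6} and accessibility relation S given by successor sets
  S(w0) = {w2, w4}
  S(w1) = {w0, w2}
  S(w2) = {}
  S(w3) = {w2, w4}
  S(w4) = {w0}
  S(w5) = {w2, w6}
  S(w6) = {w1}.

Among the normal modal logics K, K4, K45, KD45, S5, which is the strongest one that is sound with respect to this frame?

K

Transitive (axiom 4): no — w1 S w0 and w0 S w4, but not w1 S w4.
Euclidean (axiom 5): no — w0 S w2 and w0 S w4, but not w2 S w4.
Serial (axiom D): no — w2 has no S-successor.
Reflexive (axiom T): no — w0 is not related to itself.
So F validates K; K4 would additionally require S to be transitive. The strongest is K.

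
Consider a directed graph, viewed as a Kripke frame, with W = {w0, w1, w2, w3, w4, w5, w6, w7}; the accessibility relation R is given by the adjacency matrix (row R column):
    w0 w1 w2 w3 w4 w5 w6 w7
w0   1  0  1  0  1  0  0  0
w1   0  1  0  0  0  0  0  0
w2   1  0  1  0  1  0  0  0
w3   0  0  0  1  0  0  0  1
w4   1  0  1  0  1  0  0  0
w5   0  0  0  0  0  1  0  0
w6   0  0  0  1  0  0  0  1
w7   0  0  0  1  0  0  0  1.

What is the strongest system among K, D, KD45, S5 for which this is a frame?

KD45

Serial (axiom D): yes — every world has a successor (e.g. w0 R w0).
Euclidean (axiom 5): yes — any two successors of a common world are R-related.
Transitive (axiom 4): yes — every two-step R-path is closed by a direct edge.
Reflexive (axiom T): no — w6 is not related to itself.
So F validates K, D, KD45; S5 would additionally require R to be reflexive. The strongest is KD45.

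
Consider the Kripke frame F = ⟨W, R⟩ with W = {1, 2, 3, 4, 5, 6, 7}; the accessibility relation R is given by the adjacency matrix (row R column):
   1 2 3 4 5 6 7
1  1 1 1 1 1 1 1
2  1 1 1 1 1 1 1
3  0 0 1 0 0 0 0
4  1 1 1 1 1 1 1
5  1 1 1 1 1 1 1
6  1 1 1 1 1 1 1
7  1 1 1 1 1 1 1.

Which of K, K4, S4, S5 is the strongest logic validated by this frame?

Transitive (axiom 4): yes — every two-step R-path is closed by a direct edge.
Reflexive (axiom T): yes — every world is R-related to itself.
Euclidean (axiom 5): no — 1 R 3 and 1 R 2, but not 3 R 2.
So F validates K, K4, S4; S5 would additionally require R to be Euclidean. The strongest is S4.

S4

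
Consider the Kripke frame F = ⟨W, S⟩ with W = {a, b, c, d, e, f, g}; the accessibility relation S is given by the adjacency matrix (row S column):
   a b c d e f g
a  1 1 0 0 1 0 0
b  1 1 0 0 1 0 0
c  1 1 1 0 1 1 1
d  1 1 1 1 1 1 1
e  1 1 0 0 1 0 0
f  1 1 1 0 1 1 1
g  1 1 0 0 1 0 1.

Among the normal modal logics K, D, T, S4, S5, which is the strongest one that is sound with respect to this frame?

Serial (axiom D): yes — every world has a successor (e.g. a S a).
Reflexive (axiom T): yes — every world is S-related to itself.
Transitive (axiom 4): yes — every two-step S-path is closed by a direct edge.
Euclidean (axiom 5): no — c S a and c S f, but not a S f.
So F validates K, D, T, S4; S5 would additionally require S to be Euclidean. The strongest is S4.

S4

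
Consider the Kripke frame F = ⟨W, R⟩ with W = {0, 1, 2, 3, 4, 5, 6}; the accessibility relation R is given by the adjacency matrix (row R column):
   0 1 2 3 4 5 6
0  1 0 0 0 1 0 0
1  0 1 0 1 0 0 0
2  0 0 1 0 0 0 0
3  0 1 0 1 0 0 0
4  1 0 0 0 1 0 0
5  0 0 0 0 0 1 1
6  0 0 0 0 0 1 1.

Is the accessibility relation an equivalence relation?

Reflexive: yes — every world is R-related to itself.
Symmetric: yes — every pair in R has its reverse in R.
Transitive: yes — every two-step R-path is closed by a direct edge.
So R is an equivalence relation.

Yes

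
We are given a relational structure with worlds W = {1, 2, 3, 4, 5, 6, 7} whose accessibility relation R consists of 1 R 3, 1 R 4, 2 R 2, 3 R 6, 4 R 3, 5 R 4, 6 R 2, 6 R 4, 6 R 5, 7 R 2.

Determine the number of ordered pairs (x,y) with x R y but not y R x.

Enumerating: (1,3), (1,4), (3,6), (4,3), (5,4), (6,2), (6,4), (6,5), (7,2).

9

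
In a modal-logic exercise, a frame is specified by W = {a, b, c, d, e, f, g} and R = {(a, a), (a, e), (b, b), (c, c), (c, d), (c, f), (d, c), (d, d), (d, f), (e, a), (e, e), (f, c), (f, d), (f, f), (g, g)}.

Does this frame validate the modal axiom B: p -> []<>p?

Yes

The schema B characterises exactly the symmetric frames.
Symmetric: yes — every pair in R has its reverse in R.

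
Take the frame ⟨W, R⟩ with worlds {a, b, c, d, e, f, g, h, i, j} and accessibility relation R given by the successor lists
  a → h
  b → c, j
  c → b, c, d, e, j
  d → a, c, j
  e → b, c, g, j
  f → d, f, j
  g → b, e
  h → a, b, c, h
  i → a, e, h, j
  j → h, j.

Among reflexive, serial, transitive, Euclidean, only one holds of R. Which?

serial

Reflexive: no — a is not related to itself.
Serial: yes — every world has a successor (e.g. a R h).
Transitive: no — a R h and h R b, but not a R b.
Euclidean: no — b R j and b R c, but not j R c.
Only serial holds.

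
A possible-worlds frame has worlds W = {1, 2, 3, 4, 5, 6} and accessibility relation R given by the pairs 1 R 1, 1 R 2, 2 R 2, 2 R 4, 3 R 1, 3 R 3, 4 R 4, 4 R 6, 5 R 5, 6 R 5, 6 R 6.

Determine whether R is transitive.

No

Transitive: no — 1 R 2 and 2 R 4, but not 1 R 4.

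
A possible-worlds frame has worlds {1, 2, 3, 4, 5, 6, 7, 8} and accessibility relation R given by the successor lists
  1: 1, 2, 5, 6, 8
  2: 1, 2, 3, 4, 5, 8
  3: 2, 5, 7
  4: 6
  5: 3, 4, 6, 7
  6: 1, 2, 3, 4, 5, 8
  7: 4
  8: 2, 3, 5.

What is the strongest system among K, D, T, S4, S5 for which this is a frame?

D

Serial (axiom D): yes — every world has a successor (e.g. 1 R 1).
Reflexive (axiom T): no — 3 is not related to itself.
Transitive (axiom 4): no — 1 R 2 and 2 R 3, but not 1 R 3.
Euclidean (axiom 5): no — 1 R 2 and 1 R 6, but not 2 R 6.
So F validates K, D; T would additionally require R to be reflexive. The strongest is D.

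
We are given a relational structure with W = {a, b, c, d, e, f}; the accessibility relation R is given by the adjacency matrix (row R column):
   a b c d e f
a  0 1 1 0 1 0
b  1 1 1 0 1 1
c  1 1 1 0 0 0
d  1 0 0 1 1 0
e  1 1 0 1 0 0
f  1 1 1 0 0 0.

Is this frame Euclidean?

Euclidean: no — a R c and a R e, but not c R e.

No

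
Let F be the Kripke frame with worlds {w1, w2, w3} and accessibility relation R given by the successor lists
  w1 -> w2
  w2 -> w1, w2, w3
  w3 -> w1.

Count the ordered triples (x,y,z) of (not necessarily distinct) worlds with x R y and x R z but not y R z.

Enumerating: (w2,w1,w1), (w2,w1,w3), (w2,w3,w2), (w2,w3,w3), (w3,w1,w1).

5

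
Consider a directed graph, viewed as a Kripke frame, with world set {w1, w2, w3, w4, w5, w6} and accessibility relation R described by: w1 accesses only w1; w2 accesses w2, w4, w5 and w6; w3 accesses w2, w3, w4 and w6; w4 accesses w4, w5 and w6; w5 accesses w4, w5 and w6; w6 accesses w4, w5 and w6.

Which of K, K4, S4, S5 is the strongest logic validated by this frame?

K

Transitive (axiom 4): no — w3 R w2 and w2 R w5, but not w3 R w5.
Reflexive (axiom T): yes — every world is R-related to itself.
Euclidean (axiom 5): no — w3 R w4 and w3 R w2, but not w4 R w2.
So F validates K; K4 would additionally require R to be transitive. The strongest is K.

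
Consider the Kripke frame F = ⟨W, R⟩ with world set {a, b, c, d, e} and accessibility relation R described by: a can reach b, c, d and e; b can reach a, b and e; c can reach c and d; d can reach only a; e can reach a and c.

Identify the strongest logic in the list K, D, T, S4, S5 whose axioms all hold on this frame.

Serial (axiom D): yes — every world has a successor (e.g. a R b).
Reflexive (axiom T): no — a is not related to itself.
Transitive (axiom 4): no — b R a and a R c, but not b R c.
Euclidean (axiom 5): no — a R b and a R c, but not b R c.
So F validates K, D; T would additionally require R to be reflexive. The strongest is D.

D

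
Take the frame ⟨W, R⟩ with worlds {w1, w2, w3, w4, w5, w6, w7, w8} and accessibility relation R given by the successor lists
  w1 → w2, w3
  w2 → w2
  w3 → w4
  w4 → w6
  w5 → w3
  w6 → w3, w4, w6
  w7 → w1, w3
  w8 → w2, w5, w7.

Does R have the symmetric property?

Symmetric: no — w1 R w2 but not w2 R w1.

No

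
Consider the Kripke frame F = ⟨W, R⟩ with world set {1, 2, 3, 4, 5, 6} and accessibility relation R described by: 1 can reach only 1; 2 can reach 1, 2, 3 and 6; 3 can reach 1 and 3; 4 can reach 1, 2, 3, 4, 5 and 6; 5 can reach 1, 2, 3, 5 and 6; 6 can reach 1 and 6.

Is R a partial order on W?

Reflexive: yes — every world is R-related to itself.
Transitive: yes — every two-step R-path is closed by a direct edge.
Antisymmetric: yes — no distinct pair is related both ways.
So R is a partial order.

Yes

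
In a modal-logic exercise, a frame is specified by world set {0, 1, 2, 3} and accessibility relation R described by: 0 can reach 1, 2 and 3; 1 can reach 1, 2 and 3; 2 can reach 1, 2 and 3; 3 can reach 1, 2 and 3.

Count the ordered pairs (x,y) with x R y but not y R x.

Enumerating: (0,1), (0,2), (0,3).

3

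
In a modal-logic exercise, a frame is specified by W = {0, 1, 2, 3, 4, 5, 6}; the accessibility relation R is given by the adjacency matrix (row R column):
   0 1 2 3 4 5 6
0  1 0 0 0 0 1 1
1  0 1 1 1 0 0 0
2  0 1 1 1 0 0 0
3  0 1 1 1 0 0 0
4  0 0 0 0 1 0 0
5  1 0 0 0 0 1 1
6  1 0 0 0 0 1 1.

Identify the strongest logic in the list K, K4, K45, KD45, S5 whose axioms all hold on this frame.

Transitive (axiom 4): yes — every two-step R-path is closed by a direct edge.
Euclidean (axiom 5): yes — any two successors of a common world are R-related.
Serial (axiom D): yes — every world has a successor (e.g. 0 R 0).
Reflexive (axiom T): yes — every world is R-related to itself.
So F validates K, K4, K45, KD45, S5. The strongest is S5.

S5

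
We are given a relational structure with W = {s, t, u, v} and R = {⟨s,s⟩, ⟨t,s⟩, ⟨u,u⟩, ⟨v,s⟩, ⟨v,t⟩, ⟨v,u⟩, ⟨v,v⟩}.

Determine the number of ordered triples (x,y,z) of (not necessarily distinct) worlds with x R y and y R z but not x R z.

R is transitive; there are no such tuples.

0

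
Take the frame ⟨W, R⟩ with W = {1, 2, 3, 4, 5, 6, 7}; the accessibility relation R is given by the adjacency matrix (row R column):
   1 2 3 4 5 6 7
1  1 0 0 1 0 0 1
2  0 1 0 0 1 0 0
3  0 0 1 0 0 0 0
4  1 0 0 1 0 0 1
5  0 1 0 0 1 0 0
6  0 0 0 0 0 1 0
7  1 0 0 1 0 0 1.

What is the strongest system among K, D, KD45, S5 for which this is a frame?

S5

Serial (axiom D): yes — every world has a successor (e.g. 1 R 1).
Euclidean (axiom 5): yes — any two successors of a common world are R-related.
Transitive (axiom 4): yes — every two-step R-path is closed by a direct edge.
Reflexive (axiom T): yes — every world is R-related to itself.
So F validates K, D, KD45, S5. The strongest is S5.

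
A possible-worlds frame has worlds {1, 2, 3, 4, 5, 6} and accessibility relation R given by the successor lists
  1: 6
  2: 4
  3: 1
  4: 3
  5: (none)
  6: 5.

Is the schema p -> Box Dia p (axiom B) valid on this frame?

No

By correspondence theory, B is valid on a frame iff R is symmetric.
Symmetric: no — 1 R 6 but not 6 R 1.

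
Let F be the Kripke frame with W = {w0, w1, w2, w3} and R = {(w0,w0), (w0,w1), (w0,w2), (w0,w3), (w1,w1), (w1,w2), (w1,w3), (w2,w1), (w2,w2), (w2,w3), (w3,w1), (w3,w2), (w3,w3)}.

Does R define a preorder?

Reflexive: yes — every world is R-related to itself.
Transitive: yes — every two-step R-path is closed by a direct edge.
So R is a preorder.

Yes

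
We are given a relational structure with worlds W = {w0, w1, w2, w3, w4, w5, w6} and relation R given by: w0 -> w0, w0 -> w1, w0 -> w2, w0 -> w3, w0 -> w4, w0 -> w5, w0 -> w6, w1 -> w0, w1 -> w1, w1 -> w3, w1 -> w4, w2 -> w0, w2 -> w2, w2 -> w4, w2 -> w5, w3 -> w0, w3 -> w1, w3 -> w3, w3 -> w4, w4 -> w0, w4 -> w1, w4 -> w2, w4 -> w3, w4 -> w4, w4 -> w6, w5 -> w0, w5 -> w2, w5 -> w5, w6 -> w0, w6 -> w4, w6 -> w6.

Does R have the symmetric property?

Symmetric: yes — every pair in R has its reverse in R.

Yes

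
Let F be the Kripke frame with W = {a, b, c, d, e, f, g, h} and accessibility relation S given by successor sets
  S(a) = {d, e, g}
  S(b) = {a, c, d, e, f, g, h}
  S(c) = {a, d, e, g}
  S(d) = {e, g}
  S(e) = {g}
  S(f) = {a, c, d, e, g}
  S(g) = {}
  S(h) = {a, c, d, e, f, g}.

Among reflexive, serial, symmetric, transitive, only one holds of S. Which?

Reflexive: no — a is not related to itself.
Serial: no — g has no S-successor.
Symmetric: no — a S d but not d S a.
Transitive: yes — every two-step S-path is closed by a direct edge.
Only transitive holds.

transitive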